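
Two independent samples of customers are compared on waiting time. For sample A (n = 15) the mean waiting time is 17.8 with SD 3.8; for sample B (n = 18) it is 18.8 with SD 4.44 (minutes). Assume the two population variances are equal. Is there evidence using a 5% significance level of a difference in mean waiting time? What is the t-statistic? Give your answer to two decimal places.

-0.69

Let group 1 = sample A, group 2 = sample B. H0: μ_1 = μ_2; H1: μ_1 ≠ μ_2 (two-sample pooled-variance t-test, two-sided).
s_p² = [(15−1)·3.8² + (18−1)·4.44²]/(15+18−2) = 17.332
t = (17.8 − 18.8)/√[17.332·(1/15 + 1/18)] = -0.69
df = n₁ + n₂ − 2 = 31
Two-sided p-value ≈ 0.4971
Since p ≈ 0.4971 > α = 0.05, fail to reject H0; the evidence is not statistically significant.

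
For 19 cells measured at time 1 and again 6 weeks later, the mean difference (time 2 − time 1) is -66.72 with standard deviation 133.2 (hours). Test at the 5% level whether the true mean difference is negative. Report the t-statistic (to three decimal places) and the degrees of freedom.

H0: μ_d = 0; H1: μ_d < 0 (paired t-test on the differences, left-tailed).
t = d̄/(s_d/√n) = -66.72/(133.2/√19) = -2.183
df = n − 1 = 18
p-value = P(T ≤ -2.183) ≈ 0.021
Since p ≈ 0.021 < α = 0.05, reject H0; the evidence is statistically significant.

t = -2.183, df = 18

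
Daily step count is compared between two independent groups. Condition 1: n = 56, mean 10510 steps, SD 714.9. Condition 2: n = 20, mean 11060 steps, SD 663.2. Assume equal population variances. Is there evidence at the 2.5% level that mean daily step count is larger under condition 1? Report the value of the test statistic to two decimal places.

Let group 1 = condition 1, group 2 = condition 2. H0: μ_1 = μ_2; H1: μ_1 > μ_2 (two-sample pooled-variance t-test, right-tailed).
s_p² = [(56−1)·714.9² + (20−1)·663.2²]/(56+20−2) = 492789
t = (10510 − 11060)/√[492789·(1/56 + 1/20)] = -3.01
df = n₁ + n₂ − 2 = 74
p-value = P(T ≥ -3.01) ≈ 0.9982
Since p ≈ 0.9982 > α = 0.025, fail to reject H0; the data do not provide sufficient evidence against H0.

-3.01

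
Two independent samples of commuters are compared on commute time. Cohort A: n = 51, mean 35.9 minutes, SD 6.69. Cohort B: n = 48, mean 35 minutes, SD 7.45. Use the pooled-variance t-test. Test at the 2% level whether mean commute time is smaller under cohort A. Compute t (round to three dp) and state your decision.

t = 0.633; fail to reject H0

Let group 1 = cohort A, group 2 = cohort B. H0: μ_1 = μ_2; H1: μ_1 < μ_2 (two-sample pooled-variance t-test, left-tailed).
s_p² = [(51−1)·6.69² + (48−1)·7.45²]/(51+48−2) = 49.9631
t = (35.9 − 35)/√[49.9631·(1/51 + 1/48)] = 0.633
df = n₁ + n₂ − 2 = 97
p-value = P(T ≤ 0.633) ≈ 0.7359
Since p ≈ 0.7359 > α = 0.02, fail to reject H0; the data do not provide sufficient evidence against H0.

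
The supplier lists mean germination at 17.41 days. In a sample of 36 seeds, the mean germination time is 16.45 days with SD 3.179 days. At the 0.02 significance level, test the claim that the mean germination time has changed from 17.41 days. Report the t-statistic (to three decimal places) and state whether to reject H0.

H0: μ = 17.41; H1: μ ≠ 17.41 (one-sample t-test, two-sided).
t = (x̄ − μ₀)/(s/√n) = (16.45 − 17.41)/(3.179/√36) = -1.812
df = n − 1 = 35
Two-sided p-value ≈ 0.0786
Since p ≈ 0.0786 > α = 0.02, fail to reject H0; the data do not provide sufficient evidence against H0.

t = -1.812; fail to reject H0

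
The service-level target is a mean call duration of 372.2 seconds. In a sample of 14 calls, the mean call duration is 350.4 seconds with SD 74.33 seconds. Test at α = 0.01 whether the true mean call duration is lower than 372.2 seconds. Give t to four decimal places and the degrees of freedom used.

t = -1.0974, df = 13

H0: μ = 372.2; H1: μ < 372.2 (one-sample t-test, left-tailed).
t = (x̄ − μ₀)/(s/√n) = (350.4 − 372.2)/(74.33/√14) = -1.0974
df = n − 1 = 13
p-value = P(T ≤ -1.0974) ≈ 0.1462
Since p ≈ 0.1462 > α = 0.01, fail to reject H0; the evidence is not statistically significant.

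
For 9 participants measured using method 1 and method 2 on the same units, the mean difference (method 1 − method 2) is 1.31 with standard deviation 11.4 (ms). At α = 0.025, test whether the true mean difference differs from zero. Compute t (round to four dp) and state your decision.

H0: μ_d = 0; H1: μ_d ≠ 0 (paired t-test on the differences, two-sided).
t = d̄/(s_d/√n) = 1.31/(11.4/√9) = 0.3447
df = n − 1 = 8
Two-sided p-value ≈ 0.739
Since p ≈ 0.739 > α = 0.025, fail to reject H0; the evidence is not statistically significant.

t = 0.3447; fail to reject H0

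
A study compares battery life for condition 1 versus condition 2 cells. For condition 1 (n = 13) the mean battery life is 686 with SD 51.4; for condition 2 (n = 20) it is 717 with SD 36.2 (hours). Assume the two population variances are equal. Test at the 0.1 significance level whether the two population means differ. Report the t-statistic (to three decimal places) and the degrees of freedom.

t = -2.036, df = 31

Let group 1 = condition 1, group 2 = condition 2. H0: μ_1 = μ_2; H1: μ_1 ≠ μ_2 (two-sample pooled-variance t-test, two-sided).
s_p² = [(13−1)·51.4² + (20−1)·36.2²]/(13+20−2) = 1825.87
t = (686 − 717)/√[1825.87·(1/13 + 1/20)] = -2.036
df = n₁ + n₂ − 2 = 31
Two-sided p-value ≈ 0.0503
Since p ≈ 0.0503 < α = 0.1, reject H0; the data support H1.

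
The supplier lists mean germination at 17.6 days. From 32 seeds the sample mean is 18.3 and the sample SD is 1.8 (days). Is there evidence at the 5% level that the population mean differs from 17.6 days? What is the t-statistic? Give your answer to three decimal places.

2.200

H0: μ = 17.6; H1: μ ≠ 17.6 (one-sample t-test, two-sided).
t = (x̄ − μ₀)/(s/√n) = (18.3 − 17.6)/(1.8/√32) = 2.200
df = n − 1 = 31
Two-sided p-value ≈ 0.0354
Since p ≈ 0.0354 < α = 0.05, reject H0; the evidence is statistically significant.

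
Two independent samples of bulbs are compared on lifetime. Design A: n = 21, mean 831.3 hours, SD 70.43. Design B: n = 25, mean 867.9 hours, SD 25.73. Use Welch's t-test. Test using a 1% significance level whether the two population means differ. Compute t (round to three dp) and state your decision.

Let group 1 = design A, group 2 = design B. H0: μ_1 = μ_2; H1: μ_1 ≠ μ_2 (Welch's two-sample t-test, two-sided).
t = (x̄_1 − x̄_2)/√(s_1²/n_1 + s_2²/n_2) = (831.3 − 867.9)/√(70.43²/21 + 25.73²/25) = -2.258
Welch–Satterthwaite df ≈ 24.48
Two-sided p-value ≈ 0.0331
Since p ≈ 0.0331 > α = 0.01, fail to reject H0; the evidence is not statistically significant.

t = -2.258; fail to reject H0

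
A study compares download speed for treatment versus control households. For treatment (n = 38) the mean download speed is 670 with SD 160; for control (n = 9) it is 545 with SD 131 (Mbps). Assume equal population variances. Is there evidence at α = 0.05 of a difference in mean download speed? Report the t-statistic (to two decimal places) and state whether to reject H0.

t = 2.17; reject H0

Let group 1 = treatment, group 2 = control. H0: μ_1 = μ_2; H1: μ_1 ≠ μ_2 (two-sample pooled-variance t-test, two-sided).
s_p² = [(38−1)·160² + (9−1)·131²]/(38+9−2) = 24099.7
t = (670 − 545)/√[24099.7·(1/38 + 1/9)] = 2.17
df = n₁ + n₂ − 2 = 45
Two-sided p-value ≈ 0.035
Since p ≈ 0.035 < α = 0.05, reject H0; the data support H1.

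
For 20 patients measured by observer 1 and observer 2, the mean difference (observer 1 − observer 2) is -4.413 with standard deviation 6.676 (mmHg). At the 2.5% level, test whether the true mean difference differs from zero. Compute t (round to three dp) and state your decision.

H0: μ_d = 0; H1: μ_d ≠ 0 (paired t-test on the differences, two-sided).
t = d̄/(s_d/√n) = -4.413/(6.676/√20) = -2.956
df = n − 1 = 19
Two-sided p-value ≈ 0.008
Since p ≈ 0.008 < α = 0.025, reject H0; the evidence is statistically significant.

t = -2.956; reject H0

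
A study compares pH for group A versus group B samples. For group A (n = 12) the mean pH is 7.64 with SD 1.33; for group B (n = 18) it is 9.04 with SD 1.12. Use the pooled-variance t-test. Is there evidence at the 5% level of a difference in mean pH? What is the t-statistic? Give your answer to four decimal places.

-3.1127

Let group 1 = group A, group 2 = group B. H0: μ_1 = μ_2; H1: μ_1 ≠ μ_2 (two-sample pooled-variance t-test, two-sided).
s_p² = [(12−1)·1.33² + (18−1)·1.12²]/(12+18−2) = 1.45653
t = (7.64 − 9.04)/√[1.45653·(1/12 + 1/18)] = -3.1127
df = n₁ + n₂ − 2 = 28
Two-sided p-value ≈ 0.004
Since p ≈ 0.004 < α = 0.05, reject H0; the evidence is statistically significant.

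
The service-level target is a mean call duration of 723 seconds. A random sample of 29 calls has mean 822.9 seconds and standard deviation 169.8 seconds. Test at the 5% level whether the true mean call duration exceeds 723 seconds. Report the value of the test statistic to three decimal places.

H0: μ = 723; H1: μ > 723 (one-sample t-test, right-tailed).
t = (x̄ − μ₀)/(s/√n) = (822.9 − 723)/(169.8/√29) = 3.168
df = n − 1 = 28
p-value = P(T ≥ 3.168) ≈ 0.0018
Since p ≈ 0.0018 < α = 0.05, reject H0; the evidence is statistically significant.

3.168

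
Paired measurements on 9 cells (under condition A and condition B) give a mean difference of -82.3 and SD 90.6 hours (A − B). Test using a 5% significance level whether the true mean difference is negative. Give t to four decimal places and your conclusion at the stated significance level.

H0: μ_d = 0; H1: μ_d < 0 (paired t-test on the differences, left-tailed).
t = d̄/(s_d/√n) = -82.3/(90.6/√9) = -2.7252
df = n − 1 = 8
p-value = P(T ≤ -2.7252) ≈ 0.013
Since p ≈ 0.013 < α = 0.05, reject H0; the data support H1.

t = -2.7252; reject H0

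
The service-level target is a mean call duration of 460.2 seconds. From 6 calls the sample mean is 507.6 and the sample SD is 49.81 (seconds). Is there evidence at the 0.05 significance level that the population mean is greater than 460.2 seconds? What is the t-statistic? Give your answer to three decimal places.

2.331

H0: μ = 460.2; H1: μ > 460.2 (one-sample t-test, right-tailed).
t = (x̄ − μ₀)/(s/√n) = (507.6 − 460.2)/(49.81/√6) = 2.331
df = n − 1 = 5
p-value = P(T ≥ 2.331) ≈ 0.034
Since p ≈ 0.034 < α = 0.05, reject H0; the evidence is statistically significant.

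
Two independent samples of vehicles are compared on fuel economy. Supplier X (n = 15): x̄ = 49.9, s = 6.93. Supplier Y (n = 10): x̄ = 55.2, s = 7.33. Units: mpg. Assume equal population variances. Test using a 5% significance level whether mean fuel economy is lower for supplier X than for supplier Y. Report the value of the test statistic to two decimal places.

Let group 1 = supplier X, group 2 = supplier Y. H0: μ_1 = μ_2; H1: μ_1 < μ_2 (two-sample pooled-variance t-test, left-tailed).
s_p² = [(15−1)·6.93² + (10−1)·7.33²]/(15+10−2) = 50.2569
t = (49.9 − 55.2)/√[50.2569·(1/15 + 1/10)] = -1.83
df = n₁ + n₂ − 2 = 23
p-value = P(T ≤ -1.83) ≈ 0.040
Since p ≈ 0.040 < α = 0.05, reject H0; the evidence is statistically significant.

-1.83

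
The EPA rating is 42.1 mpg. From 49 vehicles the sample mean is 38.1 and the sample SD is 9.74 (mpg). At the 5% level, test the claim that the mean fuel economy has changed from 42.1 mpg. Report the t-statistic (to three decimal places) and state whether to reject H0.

t = -2.875; reject H0

H0: μ = 42.1; H1: μ ≠ 42.1 (one-sample t-test, two-sided).
t = (x̄ − μ₀)/(s/√n) = (38.1 − 42.1)/(9.74/√49) = -2.875
df = n − 1 = 48
Two-sided p-value ≈ 0.006
Since p ≈ 0.006 < α = 0.05, reject H0; the data support H1.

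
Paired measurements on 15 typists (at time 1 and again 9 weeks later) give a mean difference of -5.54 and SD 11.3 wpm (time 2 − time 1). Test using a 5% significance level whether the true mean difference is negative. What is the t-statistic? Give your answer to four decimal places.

H0: μ_d = 0; H1: μ_d < 0 (paired t-test on the differences, left-tailed).
t = d̄/(s_d/√n) = -5.54/(11.3/√15) = -1.8988
df = n − 1 = 14
p-value = P(T ≤ -1.8988) ≈ 0.0392
Since p ≈ 0.0392 < α = 0.05, reject H0; the evidence is statistically significant.

-1.8988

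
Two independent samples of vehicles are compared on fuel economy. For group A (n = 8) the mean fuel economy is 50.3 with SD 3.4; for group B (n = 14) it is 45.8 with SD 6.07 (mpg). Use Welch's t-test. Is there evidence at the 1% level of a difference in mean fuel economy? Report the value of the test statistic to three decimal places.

Let group 1 = group A, group 2 = group B. H0: μ_1 = μ_2; H1: μ_1 ≠ μ_2 (Welch's two-sample t-test, two-sided).
t = (x̄_1 − x̄_2)/√(s_1²/n_1 + s_2²/n_2) = (50.3 − 45.8)/√(3.4²/8 + 6.07²/14) = 2.229
Welch–Satterthwaite df ≈ 20.00
Two-sided p-value ≈ 0.037
Since p ≈ 0.037 > α = 0.01, fail to reject H0; the evidence is not statistically significant.

2.229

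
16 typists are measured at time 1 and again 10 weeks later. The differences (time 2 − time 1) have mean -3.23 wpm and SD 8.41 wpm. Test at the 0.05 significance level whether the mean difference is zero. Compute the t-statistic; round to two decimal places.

H0: μ_d = 0; H1: μ_d ≠ 0 (paired t-test on the differences, two-sided).
t = d̄/(s_d/√n) = -3.23/(8.41/√16) = -1.54
df = n − 1 = 15
Two-sided p-value ≈ 0.1453
Since p ≈ 0.1453 > α = 0.05, fail to reject H0; the evidence is not statistically significant.

-1.54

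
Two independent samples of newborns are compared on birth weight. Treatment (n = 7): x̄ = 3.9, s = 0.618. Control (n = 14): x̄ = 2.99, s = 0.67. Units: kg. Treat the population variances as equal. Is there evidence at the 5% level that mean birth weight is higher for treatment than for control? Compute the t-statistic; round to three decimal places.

3.006

Let group 1 = treatment, group 2 = control. H0: μ_1 = μ_2; H1: μ_1 > μ_2 (two-sample pooled-variance t-test, right-tailed).
s_p² = [(7−1)·0.618² + (14−1)·0.67²]/(7+14−2) = 0.42775
t = (3.9 − 2.99)/√[0.42775·(1/7 + 1/14)] = 3.006
df = n₁ + n₂ − 2 = 19
p-value = P(T ≥ 3.006) ≈ 0.004
Since p ≈ 0.004 < α = 0.05, reject H0; the data support H1.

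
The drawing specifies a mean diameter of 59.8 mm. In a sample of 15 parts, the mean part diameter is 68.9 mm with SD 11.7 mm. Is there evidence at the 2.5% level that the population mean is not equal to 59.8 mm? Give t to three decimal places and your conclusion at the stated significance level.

t = 3.012; reject H0

H0: μ = 59.8; H1: μ ≠ 59.8 (one-sample t-test, two-sided).
t = (x̄ − μ₀)/(s/√n) = (68.9 − 59.8)/(11.7/√15) = 3.012
df = n − 1 = 14
Two-sided p-value ≈ 0.0093
Since p ≈ 0.0093 < α = 0.025, reject H0; the data support H1.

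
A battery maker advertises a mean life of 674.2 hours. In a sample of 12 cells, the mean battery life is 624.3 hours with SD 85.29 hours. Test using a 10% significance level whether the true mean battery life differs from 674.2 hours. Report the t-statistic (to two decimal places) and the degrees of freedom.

t = -2.03, df = 11

H0: μ = 674.2; H1: μ ≠ 674.2 (one-sample t-test, two-sided).
t = (x̄ − μ₀)/(s/√n) = (624.3 − 674.2)/(85.29/√12) = -2.03
df = n − 1 = 11
Two-sided p-value ≈ 0.068
Since p ≈ 0.068 < α = 0.1, reject H0; the evidence is statistically significant.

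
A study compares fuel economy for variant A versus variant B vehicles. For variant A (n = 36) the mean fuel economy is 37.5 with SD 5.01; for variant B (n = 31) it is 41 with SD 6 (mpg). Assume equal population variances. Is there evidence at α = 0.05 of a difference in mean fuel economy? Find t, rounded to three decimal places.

Let group 1 = variant A, group 2 = variant B. H0: μ_1 = μ_2; H1: μ_1 ≠ μ_2 (two-sample pooled-variance t-test, two-sided).
s_p² = [(36−1)·5.01² + (31−1)·6²]/(36+31−2) = 30.1308
t = (37.5 − 41)/√[30.1308·(1/36 + 1/31)] = -2.602
df = n₁ + n₂ − 2 = 65
Two-sided p-value ≈ 0.011
Since p ≈ 0.011 < α = 0.05, reject H0; the data support H1.

-2.602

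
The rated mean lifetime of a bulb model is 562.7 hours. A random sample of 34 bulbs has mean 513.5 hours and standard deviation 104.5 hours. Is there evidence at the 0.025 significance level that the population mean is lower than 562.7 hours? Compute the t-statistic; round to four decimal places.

-2.7453

H0: μ = 562.7; H1: μ < 562.7 (one-sample t-test, left-tailed).
t = (x̄ − μ₀)/(s/√n) = (513.5 − 562.7)/(104.5/√34) = -2.7453
df = n − 1 = 33
p-value = P(T ≤ -2.7453) ≈ 0.005
Since p ≈ 0.005 < α = 0.025, reject H0; the evidence is statistically significant.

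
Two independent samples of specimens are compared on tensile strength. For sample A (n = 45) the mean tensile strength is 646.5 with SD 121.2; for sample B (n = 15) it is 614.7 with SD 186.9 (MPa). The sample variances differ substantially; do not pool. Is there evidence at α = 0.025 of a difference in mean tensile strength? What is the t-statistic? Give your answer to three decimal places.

0.617

Let group 1 = sample A, group 2 = sample B. H0: μ_1 = μ_2; H1: μ_1 ≠ μ_2 (Welch's two-sample t-test, two-sided).
t = (x̄_1 − x̄_2)/√(s_1²/n_1 + s_2²/n_2) = (646.5 − 614.7)/√(121.2²/45 + 186.9²/15) = 0.617
Welch–Satterthwaite df ≈ 18.09
Two-sided p-value ≈ 0.545
Since p ≈ 0.545 > α = 0.025, fail to reject H0; the evidence is not statistically significant.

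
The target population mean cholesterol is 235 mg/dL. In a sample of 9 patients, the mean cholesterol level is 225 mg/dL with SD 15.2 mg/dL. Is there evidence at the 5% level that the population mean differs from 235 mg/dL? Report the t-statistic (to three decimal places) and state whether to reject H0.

H0: μ = 235; H1: μ ≠ 235 (one-sample t-test, two-sided).
t = (x̄ − μ₀)/(s/√n) = (225 − 235)/(15.2/√9) = -1.974
df = n − 1 = 8
Two-sided p-value ≈ 0.084
Since p ≈ 0.084 > α = 0.05, fail to reject H0; the data do not provide sufficient evidence against H0.

t = -1.974; fail to reject H0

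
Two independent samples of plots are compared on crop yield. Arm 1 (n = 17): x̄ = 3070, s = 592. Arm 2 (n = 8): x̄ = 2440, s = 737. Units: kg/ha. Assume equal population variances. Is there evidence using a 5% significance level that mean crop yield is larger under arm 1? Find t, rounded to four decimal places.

Let group 1 = arm 1, group 2 = arm 2. H0: μ_1 = μ_2; H1: μ_1 > μ_2 (two-sample pooled-variance t-test, right-tailed).
s_p² = [(17−1)·592² + (8−1)·737²]/(17+8−2) = 409113
t = (3070 − 2440)/√[409113·(1/17 + 1/8)] = 2.2973
df = n₁ + n₂ − 2 = 23
p-value = P(T ≥ 2.2973) ≈ 0.016
Since p ≈ 0.016 < α = 0.05, reject H0; the evidence is statistically significant.

2.2973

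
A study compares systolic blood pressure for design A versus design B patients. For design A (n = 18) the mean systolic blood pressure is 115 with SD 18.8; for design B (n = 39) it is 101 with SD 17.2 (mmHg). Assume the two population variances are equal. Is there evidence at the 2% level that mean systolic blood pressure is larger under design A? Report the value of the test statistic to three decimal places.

2.774

Let group 1 = design A, group 2 = design B. H0: μ_1 = μ_2; H1: μ_1 > μ_2 (two-sample pooled-variance t-test, right-tailed).
s_p² = [(18−1)·18.8² + (39−1)·17.2²]/(18+39−2) = 313.644
t = (115 − 101)/√[313.644·(1/18 + 1/39)] = 2.774
df = n₁ + n₂ − 2 = 55
p-value = P(T ≥ 2.774) ≈ 0.0038
Since p ≈ 0.0038 < α = 0.02, reject H0; the data support H1.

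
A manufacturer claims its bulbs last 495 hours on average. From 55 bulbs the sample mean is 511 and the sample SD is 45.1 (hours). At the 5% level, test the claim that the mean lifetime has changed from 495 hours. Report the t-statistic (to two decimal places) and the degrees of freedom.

H0: μ = 495; H1: μ ≠ 495 (one-sample t-test, two-sided).
t = (x̄ − μ₀)/(s/√n) = (511 − 495)/(45.1/√55) = 2.63
df = n − 1 = 54
Two-sided p-value ≈ 0.0111
Since p ≈ 0.0111 < α = 0.05, reject H0; the data support H1.

t = 2.63, df = 54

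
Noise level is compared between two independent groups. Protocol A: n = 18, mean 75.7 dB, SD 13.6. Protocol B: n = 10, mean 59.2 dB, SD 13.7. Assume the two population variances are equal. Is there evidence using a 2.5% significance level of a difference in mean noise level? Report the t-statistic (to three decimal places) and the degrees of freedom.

Let group 1 = protocol A, group 2 = protocol B. H0: μ_1 = μ_2; H1: μ_1 ≠ μ_2 (two-sample pooled-variance t-test, two-sided).
s_p² = [(18−1)·13.6² + (10−1)·13.7²]/(18+10−2) = 185.905
t = (75.7 − 59.2)/√[185.905·(1/18 + 1/10)] = 3.068
df = n₁ + n₂ − 2 = 26
Two-sided p-value ≈ 0.005
Since p ≈ 0.005 < α = 0.025, reject H0; the data support H1.

t = 3.068, df = 26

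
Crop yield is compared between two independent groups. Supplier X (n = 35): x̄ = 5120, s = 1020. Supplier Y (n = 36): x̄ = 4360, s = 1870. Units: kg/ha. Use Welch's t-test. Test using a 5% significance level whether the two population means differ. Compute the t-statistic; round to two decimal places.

Let group 1 = supplier X, group 2 = supplier Y. H0: μ_1 = μ_2; H1: μ_1 ≠ μ_2 (Welch's two-sample t-test, two-sided).
t = (x̄_1 − x̄_2)/√(s_1²/n_1 + s_2²/n_2) = (5120 − 4360)/√(1020²/35 + 1870²/36) = 2.13
Welch–Satterthwaite df ≈ 54.45
Two-sided p-value ≈ 0.0374
Since p ≈ 0.0374 < α = 0.05, reject H0; the data support H1.

2.13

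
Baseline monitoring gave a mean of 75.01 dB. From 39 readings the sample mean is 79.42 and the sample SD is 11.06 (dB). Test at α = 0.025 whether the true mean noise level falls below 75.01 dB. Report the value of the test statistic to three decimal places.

H0: μ = 75.01; H1: μ < 75.01 (one-sample t-test, left-tailed).
t = (x̄ − μ₀)/(s/√n) = (79.42 − 75.01)/(11.06/√39) = 2.490
df = n − 1 = 38
p-value = P(T ≤ 2.490) ≈ 0.9914
Since p ≈ 0.9914 > α = 0.025, fail to reject H0; the data do not provide sufficient evidence against H0.

2.490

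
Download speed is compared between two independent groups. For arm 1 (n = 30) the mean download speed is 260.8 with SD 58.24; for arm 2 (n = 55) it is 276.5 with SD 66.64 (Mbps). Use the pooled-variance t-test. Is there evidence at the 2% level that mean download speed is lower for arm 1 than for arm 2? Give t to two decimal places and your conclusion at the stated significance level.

t = -1.08; fail to reject H0

Let group 1 = arm 1, group 2 = arm 2. H0: μ_1 = μ_2; H1: μ_1 < μ_2 (two-sample pooled-variance t-test, left-tailed).
s_p² = [(30−1)·58.24² + (55−1)·66.64²]/(30+55−2) = 4074.37
t = (260.8 − 276.5)/√[4074.37·(1/30 + 1/55)] = -1.08
df = n₁ + n₂ − 2 = 83
p-value = P(T ≤ -1.08) ≈ 0.141
Since p ≈ 0.141 > α = 0.02, fail to reject H0; the evidence is not statistically significant.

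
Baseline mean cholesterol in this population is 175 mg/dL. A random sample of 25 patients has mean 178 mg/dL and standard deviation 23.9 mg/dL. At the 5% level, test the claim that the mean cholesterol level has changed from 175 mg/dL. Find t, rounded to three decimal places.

H0: μ = 175; H1: μ ≠ 175 (one-sample t-test, two-sided).
t = (x̄ − μ₀)/(s/√n) = (178 − 175)/(23.9/√25) = 0.628
df = n − 1 = 24
Two-sided p-value ≈ 0.5362
Since p ≈ 0.5362 > α = 0.05, fail to reject H0; the evidence is not statistically significant.

0.628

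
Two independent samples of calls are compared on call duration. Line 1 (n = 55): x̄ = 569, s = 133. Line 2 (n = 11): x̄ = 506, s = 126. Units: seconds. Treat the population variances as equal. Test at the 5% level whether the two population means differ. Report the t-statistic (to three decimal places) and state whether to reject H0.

Let group 1 = line 1, group 2 = line 2. H0: μ_1 = μ_2; H1: μ_1 ≠ μ_2 (two-sample pooled-variance t-test, two-sided).
s_p² = [(55−1)·133² + (11−1)·126²]/(55+11−2) = 17405.7
t = (569 − 506)/√[17405.7·(1/55 + 1/11)] = 1.446
df = n₁ + n₂ − 2 = 64
Two-sided p-value ≈ 0.153
Since p ≈ 0.153 > α = 0.05, fail to reject H0; the evidence is not statistically significant.

t = 1.446; fail to reject H0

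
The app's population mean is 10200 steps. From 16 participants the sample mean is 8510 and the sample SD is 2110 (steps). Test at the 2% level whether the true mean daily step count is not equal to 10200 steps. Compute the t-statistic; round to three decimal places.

-3.204

H0: μ = 10200; H1: μ ≠ 10200 (one-sample t-test, two-sided).
t = (x̄ − μ₀)/(s/√n) = (8510 − 10200)/(2110/√16) = -3.204
df = n − 1 = 15
Two-sided p-value ≈ 0.006
Since p ≈ 0.006 < α = 0.02, reject H0; the data support H1.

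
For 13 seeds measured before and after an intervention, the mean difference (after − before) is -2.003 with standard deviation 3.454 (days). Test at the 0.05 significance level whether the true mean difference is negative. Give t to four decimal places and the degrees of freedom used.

H0: μ_d = 0; H1: μ_d < 0 (paired t-test on the differences, left-tailed).
t = d̄/(s_d/√n) = -2.003/(3.454/√13) = -2.0909
df = n − 1 = 12
p-value = P(T ≤ -2.0909) ≈ 0.029
Since p ≈ 0.029 < α = 0.05, reject H0; the evidence is statistically significant.

t = -2.0909, df = 12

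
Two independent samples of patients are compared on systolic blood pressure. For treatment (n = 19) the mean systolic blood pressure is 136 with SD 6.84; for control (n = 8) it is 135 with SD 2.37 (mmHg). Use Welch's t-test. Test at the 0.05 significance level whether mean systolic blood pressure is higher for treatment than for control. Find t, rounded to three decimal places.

Let group 1 = treatment, group 2 = control. H0: μ_1 = μ_2; H1: μ_1 > μ_2 (Welch's two-sample t-test, right-tailed).
t = (x̄_1 − x̄_2)/√(s_1²/n_1 + s_2²/n_2) = (136 − 135)/√(6.84²/19 + 2.37²/8) = 0.562
Welch–Satterthwaite df ≈ 24.59
p-value = P(T ≥ 0.562) ≈ 0.2896
Since p ≈ 0.2896 > α = 0.05, fail to reject H0; the data do not provide sufficient evidence against H0.

0.562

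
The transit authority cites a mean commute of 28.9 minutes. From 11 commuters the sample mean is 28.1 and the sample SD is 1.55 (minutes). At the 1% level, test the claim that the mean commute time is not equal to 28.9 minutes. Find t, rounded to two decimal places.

H0: μ = 28.9; H1: μ ≠ 28.9 (one-sample t-test, two-sided).
t = (x̄ − μ₀)/(s/√n) = (28.1 − 28.9)/(1.55/√11) = -1.71
df = n − 1 = 10
Two-sided p-value ≈ 0.1177
Since p ≈ 0.1177 > α = 0.01, fail to reject H0; the data do not provide sufficient evidence against H0.

-1.71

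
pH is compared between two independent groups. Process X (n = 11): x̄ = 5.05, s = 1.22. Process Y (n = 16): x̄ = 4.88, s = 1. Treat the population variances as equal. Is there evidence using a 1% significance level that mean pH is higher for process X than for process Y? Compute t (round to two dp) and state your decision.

t = 0.40; fail to reject H0

Let group 1 = process X, group 2 = process Y. H0: μ_1 = μ_2; H1: μ_1 > μ_2 (two-sample pooled-variance t-test, right-tailed).
s_p² = [(11−1)·1.22² + (16−1)·1²]/(11+16−2) = 1.19536
t = (5.05 − 4.88)/√[1.19536·(1/11 + 1/16)] = 0.40
df = n₁ + n₂ − 2 = 25
p-value = P(T ≥ 0.40) ≈ 0.347
Since p ≈ 0.347 > α = 0.01, fail to reject H0; the data do not provide sufficient evidence against H0.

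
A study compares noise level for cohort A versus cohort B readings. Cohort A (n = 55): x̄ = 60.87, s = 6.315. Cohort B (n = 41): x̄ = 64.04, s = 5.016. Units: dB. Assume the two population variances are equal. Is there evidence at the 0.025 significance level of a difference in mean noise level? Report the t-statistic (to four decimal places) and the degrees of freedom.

Let group 1 = cohort A, group 2 = cohort B. H0: μ_1 = μ_2; H1: μ_1 ≠ μ_2 (two-sample pooled-variance t-test, two-sided).
s_p² = [(55−1)·6.315² + (41−1)·5.016²]/(55+41−2) = 33.6158
t = (60.87 − 64.04)/√[33.6158·(1/55 + 1/41)] = -2.6499
df = n₁ + n₂ − 2 = 94
Two-sided p-value ≈ 0.009
Since p ≈ 0.009 < α = 0.025, reject H0; the evidence is statistically significant.

t = -2.6499, df = 94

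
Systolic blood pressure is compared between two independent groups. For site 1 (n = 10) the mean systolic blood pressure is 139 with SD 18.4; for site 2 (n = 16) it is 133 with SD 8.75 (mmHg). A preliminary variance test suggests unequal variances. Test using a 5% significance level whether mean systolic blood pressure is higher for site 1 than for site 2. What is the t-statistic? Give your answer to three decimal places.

0.965

Let group 1 = site 1, group 2 = site 2. H0: μ_1 = μ_2; H1: μ_1 > μ_2 (Welch's two-sample t-test, right-tailed).
t = (x̄_1 − x̄_2)/√(s_1²/n_1 + s_2²/n_2) = (139 − 133)/√(18.4²/10 + 8.75²/16) = 0.965
Welch–Satterthwaite df ≈ 11.59
p-value = P(T ≥ 0.965) ≈ 0.177
Since p ≈ 0.177 > α = 0.05, fail to reject H0; the data do not provide sufficient evidence against H0.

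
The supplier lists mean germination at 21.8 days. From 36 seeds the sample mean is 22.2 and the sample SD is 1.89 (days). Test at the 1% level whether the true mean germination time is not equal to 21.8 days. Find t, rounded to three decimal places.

H0: μ = 21.8; H1: μ ≠ 21.8 (one-sample t-test, two-sided).
t = (x̄ − μ₀)/(s/√n) = (22.2 − 21.8)/(1.89/√36) = 1.270
df = n − 1 = 35
Two-sided p-value ≈ 0.213
Since p ≈ 0.213 > α = 0.01, fail to reject H0; the data do not provide sufficient evidence against H0.

1.270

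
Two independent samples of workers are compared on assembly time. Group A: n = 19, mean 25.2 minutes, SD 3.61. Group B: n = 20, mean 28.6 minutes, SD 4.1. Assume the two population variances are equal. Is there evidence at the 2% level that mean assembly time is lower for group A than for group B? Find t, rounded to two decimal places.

-2.74

Let group 1 = group A, group 2 = group B. H0: μ_1 = μ_2; H1: μ_1 < μ_2 (two-sample pooled-variance t-test, left-tailed).
s_p² = [(19−1)·3.61² + (20−1)·4.1²]/(19+20−2) = 14.9721
t = (25.2 − 28.6)/√[14.9721·(1/19 + 1/20)] = -2.74
df = n₁ + n₂ − 2 = 37
p-value = P(T ≤ -2.74) ≈ 0.005
Since p ≈ 0.005 < α = 0.02, reject H0; the data support H1.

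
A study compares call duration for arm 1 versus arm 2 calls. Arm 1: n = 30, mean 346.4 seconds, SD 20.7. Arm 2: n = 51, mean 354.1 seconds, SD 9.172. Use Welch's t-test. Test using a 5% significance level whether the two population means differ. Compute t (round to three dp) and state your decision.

Let group 1 = arm 1, group 2 = arm 2. H0: μ_1 = μ_2; H1: μ_1 ≠ μ_2 (Welch's two-sample t-test, two-sided).
t = (x̄_1 − x̄_2)/√(s_1²/n_1 + s_2²/n_2) = (346.4 − 354.1)/√(20.7²/30 + 9.172²/51) = -1.929
Welch–Satterthwaite df ≈ 35.81
Two-sided p-value ≈ 0.062
Since p ≈ 0.062 > α = 0.05, fail to reject H0; the data do not provide sufficient evidence against H0.

t = -1.929; fail to reject H0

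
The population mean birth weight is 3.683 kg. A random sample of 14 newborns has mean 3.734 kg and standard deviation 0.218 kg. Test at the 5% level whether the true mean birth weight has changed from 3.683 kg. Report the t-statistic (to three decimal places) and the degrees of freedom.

t = 0.875, df = 13

H0: μ = 3.683; H1: μ ≠ 3.683 (one-sample t-test, two-sided).
t = (x̄ − μ₀)/(s/√n) = (3.734 − 3.683)/(0.218/√14) = 0.875
df = n − 1 = 13
Two-sided p-value ≈ 0.397
Since p ≈ 0.397 > α = 0.05, fail to reject H0; the evidence is not statistically significant.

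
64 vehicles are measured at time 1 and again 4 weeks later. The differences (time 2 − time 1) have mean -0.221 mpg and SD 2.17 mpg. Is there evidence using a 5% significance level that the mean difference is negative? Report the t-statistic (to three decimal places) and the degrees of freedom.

t = -0.815, df = 63

H0: μ_d = 0; H1: μ_d < 0 (paired t-test on the differences, left-tailed).
t = d̄/(s_d/√n) = -0.221/(2.17/√64) = -0.815
df = n − 1 = 63
p-value = P(T ≤ -0.815) ≈ 0.209
Since p ≈ 0.209 > α = 0.05, fail to reject H0; the data do not provide sufficient evidence against H0.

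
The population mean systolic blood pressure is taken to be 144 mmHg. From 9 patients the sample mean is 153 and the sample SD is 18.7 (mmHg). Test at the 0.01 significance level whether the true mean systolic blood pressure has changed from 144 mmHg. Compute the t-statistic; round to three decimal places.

H0: μ = 144; H1: μ ≠ 144 (one-sample t-test, two-sided).
t = (x̄ − μ₀)/(s/√n) = (153 − 144)/(18.7/√9) = 1.444
df = n − 1 = 8
Two-sided p-value ≈ 0.1868
Since p ≈ 0.1868 > α = 0.01, fail to reject H0; the data do not provide sufficient evidence against H0.

1.444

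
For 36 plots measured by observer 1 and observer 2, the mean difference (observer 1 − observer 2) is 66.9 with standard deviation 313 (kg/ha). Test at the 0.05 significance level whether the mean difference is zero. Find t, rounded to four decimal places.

1.2824

H0: μ_d = 0; H1: μ_d ≠ 0 (paired t-test on the differences, two-sided).
t = d̄/(s_d/√n) = 66.9/(313/√36) = 1.2824
df = n − 1 = 35
Two-sided p-value ≈ 0.2081
Since p ≈ 0.2081 > α = 0.05, fail to reject H0; the data do not provide sufficient evidence against H0.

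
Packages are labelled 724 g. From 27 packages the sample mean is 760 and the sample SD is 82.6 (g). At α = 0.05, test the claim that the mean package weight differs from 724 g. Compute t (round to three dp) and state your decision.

t = 2.265; reject H0

H0: μ = 724; H1: μ ≠ 724 (one-sample t-test, two-sided).
t = (x̄ − μ₀)/(s/√n) = (760 − 724)/(82.6/√27) = 2.265
df = n − 1 = 26
Two-sided p-value ≈ 0.0321
Since p ≈ 0.0321 < α = 0.05, reject H0; the evidence is statistically significant.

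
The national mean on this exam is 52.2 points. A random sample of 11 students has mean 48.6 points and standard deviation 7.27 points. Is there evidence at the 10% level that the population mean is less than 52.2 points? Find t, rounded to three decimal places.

-1.642

H0: μ = 52.2; H1: μ < 52.2 (one-sample t-test, left-tailed).
t = (x̄ − μ₀)/(s/√n) = (48.6 − 52.2)/(7.27/√11) = -1.642
df = n − 1 = 10
p-value = P(T ≤ -1.642) ≈ 0.066
Since p ≈ 0.066 < α = 0.1, reject H0; the evidence is statistically significant.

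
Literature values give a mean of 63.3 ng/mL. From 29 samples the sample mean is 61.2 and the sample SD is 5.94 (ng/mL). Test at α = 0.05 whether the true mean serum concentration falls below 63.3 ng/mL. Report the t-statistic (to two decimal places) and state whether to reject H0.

t = -1.90; reject H0

H0: μ = 63.3; H1: μ < 63.3 (one-sample t-test, left-tailed).
t = (x̄ − μ₀)/(s/√n) = (61.2 − 63.3)/(5.94/√29) = -1.90
df = n − 1 = 28
p-value = P(T ≤ -1.90) ≈ 0.034
Since p ≈ 0.034 < α = 0.05, reject H0; the evidence is statistically significant.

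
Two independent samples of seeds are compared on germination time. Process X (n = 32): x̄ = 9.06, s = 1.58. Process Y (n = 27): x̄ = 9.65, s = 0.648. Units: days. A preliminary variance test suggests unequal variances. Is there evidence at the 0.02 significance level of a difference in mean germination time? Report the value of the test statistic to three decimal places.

-1.929

Let group 1 = process X, group 2 = process Y. H0: μ_1 = μ_2; H1: μ_1 ≠ μ_2 (Welch's two-sample t-test, two-sided).
t = (x̄_1 − x̄_2)/√(s_1²/n_1 + s_2²/n_2) = (9.06 − 9.65)/√(1.58²/32 + 0.648²/27) = -1.929
Welch–Satterthwaite df ≈ 42.57
Two-sided p-value ≈ 0.060
Since p ≈ 0.060 > α = 0.02, fail to reject H0; the data do not provide sufficient evidence against H0.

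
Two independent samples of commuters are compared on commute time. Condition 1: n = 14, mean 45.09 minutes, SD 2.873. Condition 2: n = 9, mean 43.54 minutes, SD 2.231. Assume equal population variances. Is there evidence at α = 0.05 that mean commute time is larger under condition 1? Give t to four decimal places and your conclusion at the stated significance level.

Let group 1 = condition 1, group 2 = condition 2. H0: μ_1 = μ_2; H1: μ_1 > μ_2 (two-sample pooled-variance t-test, right-tailed).
s_p² = [(14−1)·2.873² + (9−1)·2.231²]/(14+9−2) = 7.00584
t = (45.09 − 43.54)/√[7.00584·(1/14 + 1/9)] = 1.3706
df = n₁ + n₂ − 2 = 21
p-value = P(T ≥ 1.3706) ≈ 0.092
Since p ≈ 0.092 > α = 0.05, fail to reject H0; the evidence is not statistically significant.

t = 1.3706; fail to reject H0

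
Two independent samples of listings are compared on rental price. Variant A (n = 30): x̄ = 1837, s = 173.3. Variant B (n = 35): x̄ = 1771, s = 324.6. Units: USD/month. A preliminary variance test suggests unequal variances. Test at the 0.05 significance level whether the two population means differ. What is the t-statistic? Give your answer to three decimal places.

1.042

Let group 1 = variant A, group 2 = variant B. H0: μ_1 = μ_2; H1: μ_1 ≠ μ_2 (Welch's two-sample t-test, two-sided).
t = (x̄_1 − x̄_2)/√(s_1²/n_1 + s_2²/n_2) = (1837 − 1771)/√(173.3²/30 + 324.6²/35) = 1.042
Welch–Satterthwaite df ≈ 53.44
Two-sided p-value ≈ 0.3021
Since p ≈ 0.3021 > α = 0.05, fail to reject H0; the data do not provide sufficient evidence against H0.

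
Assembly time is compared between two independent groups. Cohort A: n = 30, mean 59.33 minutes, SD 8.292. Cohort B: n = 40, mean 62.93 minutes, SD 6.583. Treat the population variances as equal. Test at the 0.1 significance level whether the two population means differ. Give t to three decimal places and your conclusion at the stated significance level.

Let group 1 = cohort A, group 2 = cohort B. H0: μ_1 = μ_2; H1: μ_1 ≠ μ_2 (two-sample pooled-variance t-test, two-sided).
s_p² = [(30−1)·8.292² + (40−1)·6.583²]/(30+40−2) = 54.1774
t = (59.33 − 62.93)/√[54.1774·(1/30 + 1/40)] = -2.025
df = n₁ + n₂ − 2 = 68
Two-sided p-value ≈ 0.047
Since p ≈ 0.047 < α = 0.1, reject H0; the data support H1.

t = -2.025; reject H0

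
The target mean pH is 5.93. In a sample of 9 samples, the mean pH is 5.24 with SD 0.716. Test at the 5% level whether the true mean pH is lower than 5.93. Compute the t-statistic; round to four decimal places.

H0: μ = 5.93; H1: μ < 5.93 (one-sample t-test, left-tailed).
t = (x̄ − μ₀)/(s/√n) = (5.24 − 5.93)/(0.716/√9) = -2.8911
df = n − 1 = 8
p-value = P(T ≤ -2.8911) ≈ 0.010
Since p ≈ 0.010 < α = 0.05, reject H0; the evidence is statistically significant.

-2.8911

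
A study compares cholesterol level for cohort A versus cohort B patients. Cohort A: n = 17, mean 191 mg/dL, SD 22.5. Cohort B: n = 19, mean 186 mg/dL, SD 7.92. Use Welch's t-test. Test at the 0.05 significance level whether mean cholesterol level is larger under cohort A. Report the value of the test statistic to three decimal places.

0.869

Let group 1 = cohort A, group 2 = cohort B. H0: μ_1 = μ_2; H1: μ_1 > μ_2 (Welch's two-sample t-test, right-tailed).
t = (x̄_1 − x̄_2)/√(s_1²/n_1 + s_2²/n_2) = (191 − 186)/√(22.5²/17 + 7.92²/19) = 0.869
Welch–Satterthwaite df ≈ 19.53
p-value = P(T ≥ 0.869) ≈ 0.1976
Since p ≈ 0.1976 > α = 0.05, fail to reject H0; the data do not provide sufficient evidence against H0.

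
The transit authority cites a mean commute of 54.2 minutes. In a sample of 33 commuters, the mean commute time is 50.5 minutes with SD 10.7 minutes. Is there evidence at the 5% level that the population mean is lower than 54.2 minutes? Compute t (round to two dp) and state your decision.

t = -1.99; reject H0

H0: μ = 54.2; H1: μ < 54.2 (one-sample t-test, left-tailed).
t = (x̄ − μ₀)/(s/√n) = (50.5 − 54.2)/(10.7/√33) = -1.99
df = n − 1 = 32
p-value = P(T ≤ -1.99) ≈ 0.028
Since p ≈ 0.028 < α = 0.05, reject H0; the evidence is statistically significant.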